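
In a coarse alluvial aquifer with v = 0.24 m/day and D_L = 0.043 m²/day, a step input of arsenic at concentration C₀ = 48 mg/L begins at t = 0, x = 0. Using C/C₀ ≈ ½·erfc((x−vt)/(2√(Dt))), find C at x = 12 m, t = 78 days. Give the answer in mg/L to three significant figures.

For a continuous step input, C/C₀ ≈ ½·erfc((x−vt)/(2√(Dt))).
vt = 0.24 × 78 = 18.72 m and 2√(Dt) = 2√(0.043 × 78) = 3.663 m.
Argument (x−vt)/(2√(Dt)) = (12 − 18.72)/3.663 = -1.835; ½·erfc(-1.835) = 0.9953.
C = 48 × 0.9953 = 47.8 mg/L.

47.8 mg/L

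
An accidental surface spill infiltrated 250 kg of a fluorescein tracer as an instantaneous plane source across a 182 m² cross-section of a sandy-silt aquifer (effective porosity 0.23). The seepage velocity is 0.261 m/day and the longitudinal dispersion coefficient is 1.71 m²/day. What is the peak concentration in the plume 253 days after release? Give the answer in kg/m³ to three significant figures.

The peak of an instantaneous 1D plume sits at x = vt; there the Gaussian factor is 1 and C_max = M/(n_e·A·√(4πDt)), where n_e·A is the pore area the mass is dissolved in.
√(4πDt) = √(4π × 1.71 × 253) = 73.73 m, so C_max = 250/(0.23 × 182 × 73.73) = 0.0810 kg/m³.

0.0810 kg/m³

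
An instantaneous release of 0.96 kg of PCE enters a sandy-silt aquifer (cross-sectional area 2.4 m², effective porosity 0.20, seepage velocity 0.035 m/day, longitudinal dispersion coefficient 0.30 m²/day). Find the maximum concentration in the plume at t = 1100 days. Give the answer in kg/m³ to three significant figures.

The peak of an instantaneous 1D plume sits at x = vt; there the Gaussian factor is 1 and C_max = M/(n_e·A·√(4πDt)), where n_e·A is the pore area the mass is dissolved in.
√(4πDt) = √(4π × 0.30 × 1100) = 64.40 m, so C_max = 0.96/(0.20 × 2.4 × 64.40) = 0.0311 kg/m³.

0.0311 kg/m³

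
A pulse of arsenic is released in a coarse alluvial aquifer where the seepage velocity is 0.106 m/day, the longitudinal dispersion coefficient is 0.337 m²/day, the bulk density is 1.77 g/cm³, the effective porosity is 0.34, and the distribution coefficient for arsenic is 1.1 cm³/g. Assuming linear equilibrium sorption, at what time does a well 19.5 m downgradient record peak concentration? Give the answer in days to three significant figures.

1050 days

Retardation factor R = 1 + ρ_b·K_d/n = 1 + 1.77 × 1.1/0.34 = 6.726.
Sorption retards both mechanisms: v_R = v/R = 0.01576 m/day, D_R = D/R = 0.05010 m²/day.
Peak time from v_R²t² + 2D_R t − x² = 0: t = (√(D_R² + v_R²x²) − D_R)/v_R².
√(D_R² + v_R²x²) = √(0.05010² + 0.01576² × 19.5²) = 0.3114; v_R² = 0.0002484.
t = (0.3114 − 0.05010)/0.0002484 = 1050 days.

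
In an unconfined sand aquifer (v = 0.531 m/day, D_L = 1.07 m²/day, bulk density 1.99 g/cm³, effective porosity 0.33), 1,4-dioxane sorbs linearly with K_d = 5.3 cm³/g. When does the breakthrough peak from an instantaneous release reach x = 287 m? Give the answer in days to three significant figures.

Retardation factor R = 1 + ρ_b·K_d/n = 1 + 1.99 × 5.3/0.33 = 32.96.
Sorption retards both mechanisms: v_R = v/R = 0.01611 m/day, D_R = D/R = 0.03246 m²/day.
Peak time from v_R²t² + 2D_R t − x² = 0: t = (√(D_R² + v_R²x²) − D_R)/v_R².
√(D_R² + v_R²x²) = √(0.03246² + 0.01611² × 287²) = 4.624; v_R² = 0.0002595.
t = (4.624 − 0.03246)/0.0002595 = 17700 days.

17700 days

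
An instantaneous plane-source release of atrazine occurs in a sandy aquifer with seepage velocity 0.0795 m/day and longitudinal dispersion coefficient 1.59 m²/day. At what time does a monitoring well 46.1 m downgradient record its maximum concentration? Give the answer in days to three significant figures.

For the 1D instantaneous-source solution, setting ∂C/∂t = 0 at fixed x gives v²t² + 2Dt − x² = 0, so t = (√(D² + v²x²) − D)/v².
√(D² + v²x²) = √(1.59² + 0.0795² × 46.1²) = 3.995; v² = 0.00632025.
t = (3.995 − 1.59)/0.00632025 = 381 days (vs. the pure-advection estimate x/v = 580 d).

381 days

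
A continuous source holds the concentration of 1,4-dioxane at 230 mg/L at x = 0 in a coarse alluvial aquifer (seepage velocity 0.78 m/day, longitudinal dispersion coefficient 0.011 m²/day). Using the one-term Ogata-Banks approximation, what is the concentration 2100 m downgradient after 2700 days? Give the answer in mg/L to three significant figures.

For a continuous step input, C/C₀ ≈ ½·erfc((x−vt)/(2√(Dt))).
vt = 0.78 × 2700 = 2106 m and 2√(Dt) = 2√(0.011 × 2700) = 10.90 m.
Argument (x−vt)/(2√(Dt)) = (2100 − 2106)/10.90 = -0.5505; ½·erfc(-0.5505) = 0.7819.
C = 230 × 0.7819 = 180 mg/L.

180 mg/L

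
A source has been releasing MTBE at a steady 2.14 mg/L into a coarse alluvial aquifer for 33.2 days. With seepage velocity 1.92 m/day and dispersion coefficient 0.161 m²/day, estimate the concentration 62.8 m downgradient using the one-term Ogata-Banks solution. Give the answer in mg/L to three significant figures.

For a continuous step input, C/C₀ ≈ ½·erfc((x−vt)/(2√(Dt))).
vt = 1.92 × 33.2 = 63.744 m and 2√(Dt) = 2√(0.161 × 33.2) = 4.624 m.
Argument (x−vt)/(2√(Dt)) = (62.8 − 63.744)/4.624 = -0.2042; ½·erfc(-0.2042) = 0.6136.
C = 2.14 × 0.6136 = 1.31 mg/L.

1.31 mg/L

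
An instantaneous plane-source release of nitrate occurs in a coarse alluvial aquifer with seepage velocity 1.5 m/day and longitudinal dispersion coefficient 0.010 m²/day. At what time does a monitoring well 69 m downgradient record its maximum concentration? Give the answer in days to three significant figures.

For the 1D instantaneous-source solution, setting ∂C/∂t = 0 at fixed x gives v²t² + 2Dt − x² = 0, so t = (√(D² + v²x²) − D)/v².
√(D² + v²x²) = √(0.010² + 1.5² × 69²) = 103.5; v² = 2.25.
t = (103.5 − 0.010)/2.25 = 46.0 days (vs. the pure-advection estimate x/v = 46.0 d).

46.0 days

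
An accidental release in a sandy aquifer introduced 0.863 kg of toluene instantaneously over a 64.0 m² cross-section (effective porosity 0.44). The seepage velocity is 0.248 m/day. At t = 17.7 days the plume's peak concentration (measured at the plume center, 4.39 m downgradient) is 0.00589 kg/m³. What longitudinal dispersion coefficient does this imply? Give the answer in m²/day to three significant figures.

At the plume center C_max = M/(n_e·A·√(4πDt)), so D = M²/(4πt·(n_e·A·C_max)²).
n_e·A·C_max = 0.44 × 64.0 × 0.00589 = 0.1659 kg/m.
D = 0.863²/(4π × 17.7 × 0.1659²) = 0.122 m²/day.

0.122 m²/day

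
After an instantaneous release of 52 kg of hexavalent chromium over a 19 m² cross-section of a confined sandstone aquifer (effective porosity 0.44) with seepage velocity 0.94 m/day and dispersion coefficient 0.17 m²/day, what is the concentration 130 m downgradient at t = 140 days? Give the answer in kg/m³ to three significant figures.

0.350 kg/m³

For an instantaneous plane source, C(x,t) = M/(n_e·A·√(4πDt)) · exp(−(x−vt)²/(4Dt)), with n_e·A the pore (flow) area.
Plume center vt = 0.94 × 140 = 131.6 m, so the well at 130 m is 1.6 m upgradient of the peak.
√(4πDt) = 17.29 m, giving peak height M/(n_e·A·√(4πDt)) = 52/(0.44 × 19 × 17.29) = 0.3598 kg/m³.
(x−vt)²/(4Dt) = (-1.6)²/(4 × 0.17 × 140) = 0.02689; exp(−0.02689) = 0.9735.
C = 0.3598 × 0.9735 = 0.350 kg/m³.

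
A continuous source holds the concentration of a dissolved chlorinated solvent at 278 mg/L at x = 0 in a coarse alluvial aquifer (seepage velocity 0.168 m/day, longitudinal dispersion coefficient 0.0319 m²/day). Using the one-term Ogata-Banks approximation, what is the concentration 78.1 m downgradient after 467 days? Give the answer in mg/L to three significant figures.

146 mg/L

For a continuous step input, C/C₀ ≈ ½·erfc((x−vt)/(2√(Dt))).
vt = 0.168 × 467 = 78.456 m and 2√(Dt) = 2√(0.0319 × 467) = 7.719 m.
Argument (x−vt)/(2√(Dt)) = (78.1 − 78.456)/7.719 = -0.04612; ½·erfc(-0.04612) = 0.5260.
C = 278 × 0.5260 = 146 mg/L.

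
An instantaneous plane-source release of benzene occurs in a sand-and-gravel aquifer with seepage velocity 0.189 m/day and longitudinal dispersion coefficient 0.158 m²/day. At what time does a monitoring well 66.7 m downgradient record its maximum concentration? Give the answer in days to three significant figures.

For the 1D instantaneous-source solution, setting ∂C/∂t = 0 at fixed x gives v²t² + 2Dt − x² = 0, so t = (√(D² + v²x²) − D)/v².
√(D² + v²x²) = √(0.158² + 0.189² × 66.7²) = 12.61; v² = 0.035721.
t = (12.61 − 0.158)/0.035721 = 349 days (vs. the pure-advection estimate x/v = 353 d).

349 days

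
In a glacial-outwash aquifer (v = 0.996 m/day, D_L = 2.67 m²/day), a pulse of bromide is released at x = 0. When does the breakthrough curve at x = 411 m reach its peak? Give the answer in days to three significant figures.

For the 1D instantaneous-source solution, setting ∂C/∂t = 0 at fixed x gives v²t² + 2Dt − x² = 0, so t = (√(D² + v²x²) − D)/v².
√(D² + v²x²) = √(2.67² + 0.996² × 411²) = 409.4; v² = 0.992016.
t = (409.4 − 2.67)/0.992016 = 410 days (vs. the pure-advection estimate x/v = 413 d).

410 days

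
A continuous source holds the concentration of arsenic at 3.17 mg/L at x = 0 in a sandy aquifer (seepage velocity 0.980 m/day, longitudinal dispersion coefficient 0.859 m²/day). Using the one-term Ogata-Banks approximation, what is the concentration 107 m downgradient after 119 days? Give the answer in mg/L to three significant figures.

For a continuous step input, C/C₀ ≈ ½·erfc((x−vt)/(2√(Dt))).
vt = 0.980 × 119 = 116.62 m and 2√(Dt) = 2√(0.859 × 119) = 20.22 m.
Argument (x−vt)/(2√(Dt)) = (107 − 116.62)/20.22 = -0.4758; ½·erfc(-0.4758) = 0.7495.
C = 3.17 × 0.7495 = 2.38 mg/L.

2.38 mg/L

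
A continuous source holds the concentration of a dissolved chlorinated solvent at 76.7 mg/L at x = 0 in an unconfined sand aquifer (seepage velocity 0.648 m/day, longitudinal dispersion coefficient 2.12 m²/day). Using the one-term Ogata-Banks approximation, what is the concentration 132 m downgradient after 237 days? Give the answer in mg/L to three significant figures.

57.7 mg/L

For a continuous step input, C/C₀ ≈ ½·erfc((x−vt)/(2√(Dt))).
vt = 0.648 × 237 = 153.576 m and 2√(Dt) = 2√(2.12 × 237) = 44.83 m.
Argument (x−vt)/(2√(Dt)) = (132 − 153.576)/44.83 = -0.4813; ½·erfc(-0.4813) = 0.7520.
C = 76.7 × 0.7520 = 57.7 mg/L.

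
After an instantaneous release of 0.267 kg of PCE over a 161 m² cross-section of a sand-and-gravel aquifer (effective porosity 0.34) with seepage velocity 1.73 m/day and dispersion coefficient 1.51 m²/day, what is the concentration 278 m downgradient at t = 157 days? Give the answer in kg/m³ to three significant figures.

8.56e-05 kg/m³

For an instantaneous plane source, C(x,t) = M/(n_e·A·√(4πDt)) · exp(−(x−vt)²/(4Dt)), with n_e·A the pore (flow) area.
Plume center vt = 1.73 × 157 = 271.61 m, so the well at 278 m is 6.39 m downgradient of the peak.
√(4πDt) = 54.58 m, giving peak height M/(n_e·A·√(4πDt)) = 0.267/(0.34 × 161 × 54.58) = 8.937e-05 kg/m³.
(x−vt)²/(4Dt) = (6.39)²/(4 × 1.51 × 157) = 0.04306; exp(−0.04306) = 0.9579.
C = 8.937e-05 × 0.9579 = 8.56e-05 kg/m³.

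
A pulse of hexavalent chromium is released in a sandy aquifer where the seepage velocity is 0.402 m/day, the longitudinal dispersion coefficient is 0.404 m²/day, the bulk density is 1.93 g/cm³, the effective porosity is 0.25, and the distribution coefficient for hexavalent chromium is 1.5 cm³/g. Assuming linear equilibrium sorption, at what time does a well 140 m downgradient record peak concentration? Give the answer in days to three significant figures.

Retardation factor R = 1 + ρ_b·K_d/n = 1 + 1.93 × 1.5/0.25 = 12.58.
Sorption retards both mechanisms: v_R = v/R = 0.03196 m/day, D_R = D/R = 0.03211 m²/day.
Peak time from v_R²t² + 2D_R t − x² = 0: t = (√(D_R² + v_R²x²) − D_R)/v_R².
√(D_R² + v_R²x²) = √(0.03211² + 0.03196² × 140²) = 4.475; v_R² = 0.001021.
t = (4.475 − 0.03211)/0.001021 = 4350 days.

4350 days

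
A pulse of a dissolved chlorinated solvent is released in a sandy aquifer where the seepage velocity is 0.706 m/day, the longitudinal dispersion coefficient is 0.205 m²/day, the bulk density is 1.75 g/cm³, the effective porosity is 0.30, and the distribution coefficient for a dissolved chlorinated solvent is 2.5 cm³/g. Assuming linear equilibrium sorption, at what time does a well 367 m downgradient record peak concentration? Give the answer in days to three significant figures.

Retardation factor R = 1 + ρ_b·K_d/n = 1 + 1.75 × 2.5/0.30 = 15.58.
Sorption retards both mechanisms: v_R = v/R = 0.04531 m/day, D_R = D/R = 0.01316 m²/day.
Peak time from v_R²t² + 2D_R t − x² = 0: t = (√(D_R² + v_R²x²) − D_R)/v_R².
√(D_R² + v_R²x²) = √(0.01316² + 0.04531² × 367²) = 16.63; v_R² = 0.002053.
t = (16.63 − 0.01316)/0.002053 = 8090 days.

8090 days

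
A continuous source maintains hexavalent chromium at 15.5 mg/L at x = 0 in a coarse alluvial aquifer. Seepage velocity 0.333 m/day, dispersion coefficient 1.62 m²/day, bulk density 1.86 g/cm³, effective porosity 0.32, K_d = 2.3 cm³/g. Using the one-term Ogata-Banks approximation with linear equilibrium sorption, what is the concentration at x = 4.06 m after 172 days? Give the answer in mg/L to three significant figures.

7.68 mg/L

Retardation factor R = 1 + ρ_b·K_d/n = 1 + 1.86 × 2.3/0.32 = 14.37.
Sorption retards both mechanisms: v_R = v/R = 0.02317 m/day, D_R = D/R = 0.1127 m²/day.
v_R·t = 0.02317 × 172 = 3.98524 m; 2√(D_R t) = 8.806 m; argument = (4.06 − 3.98524)/8.806 = 0.008490.
C = C₀ × ½·erfc(0.008490) = 15.5 × 0.4952 = 7.68 mg/L.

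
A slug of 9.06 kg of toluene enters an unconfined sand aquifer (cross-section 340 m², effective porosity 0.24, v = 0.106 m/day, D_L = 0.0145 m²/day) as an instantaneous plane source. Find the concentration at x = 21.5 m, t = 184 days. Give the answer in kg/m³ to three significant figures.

For an instantaneous plane source, C(x,t) = M/(n_e·A·√(4πDt)) · exp(−(x−vt)²/(4Dt)), with n_e·A the pore (flow) area.
Plume center vt = 0.106 × 184 = 19.504 m, so the well at 21.5 m is 1.996 m downgradient of the peak.
√(4πDt) = 5.790 m, giving peak height M/(n_e·A·√(4πDt)) = 9.06/(0.24 × 340 × 5.790) = 0.01918 kg/m³.
(x−vt)²/(4Dt) = (1.996)²/(4 × 0.0145 × 184) = 0.3733; exp(−0.3733) = 0.6885.
C = 0.01918 × 0.6885 = 0.0132 kg/m³.

0.0132 kg/m³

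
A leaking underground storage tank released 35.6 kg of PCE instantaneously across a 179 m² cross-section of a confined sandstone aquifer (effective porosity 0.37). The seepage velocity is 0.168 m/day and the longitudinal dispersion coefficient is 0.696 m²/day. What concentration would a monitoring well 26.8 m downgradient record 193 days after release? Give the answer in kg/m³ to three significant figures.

For an instantaneous plane source, C(x,t) = M/(n_e·A·√(4πDt)) · exp(−(x−vt)²/(4Dt)), with n_e·A the pore (flow) area.
Plume center vt = 0.168 × 193 = 32.424 m, so the well at 26.8 m is 5.624 m upgradient of the peak.
√(4πDt) = 41.09 m, giving peak height M/(n_e·A·√(4πDt)) = 35.6/(0.37 × 179 × 41.09) = 0.01308 kg/m³.
(x−vt)²/(4Dt) = (-5.624)²/(4 × 0.696 × 193) = 0.05887; exp(−0.05887) = 0.9428.
C = 0.01308 × 0.9428 = 0.0123 kg/m³.

0.0123 kg/m³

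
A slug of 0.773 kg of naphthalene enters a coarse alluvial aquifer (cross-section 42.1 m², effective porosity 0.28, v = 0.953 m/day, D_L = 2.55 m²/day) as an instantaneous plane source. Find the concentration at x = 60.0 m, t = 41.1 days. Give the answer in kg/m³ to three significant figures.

0.000642 kg/m³

For an instantaneous plane source, C(x,t) = M/(n_e·A·√(4πDt)) · exp(−(x−vt)²/(4Dt)), with n_e·A the pore (flow) area.
Plume center vt = 0.953 × 41.1 = 39.1683 m, so the well at 60.0 m is 20.8317 m downgradient of the peak.
√(4πDt) = 36.29 m, giving peak height M/(n_e·A·√(4πDt)) = 0.773/(0.28 × 42.1 × 36.29) = 0.001807 kg/m³.
(x−vt)²/(4Dt) = (20.8317)²/(4 × 2.55 × 41.1) = 1.035; exp(−1.035) = 0.3552.
C = 0.001807 × 0.3552 = 0.000642 kg/m³.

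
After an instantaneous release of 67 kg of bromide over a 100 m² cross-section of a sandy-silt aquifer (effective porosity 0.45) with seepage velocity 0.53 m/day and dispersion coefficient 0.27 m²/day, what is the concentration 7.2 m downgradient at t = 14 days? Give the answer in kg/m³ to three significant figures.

For an instantaneous plane source, C(x,t) = M/(n_e·A·√(4πDt)) · exp(−(x−vt)²/(4Dt)), with n_e·A the pore (flow) area.
Plume center vt = 0.53 × 14 = 7.42 m, so the well at 7.2 m is 0.22 m upgradient of the peak.
√(4πDt) = 6.892 m, giving peak height M/(n_e·A·√(4πDt)) = 67/(0.45 × 100 × 6.892) = 0.2160 kg/m³.
(x−vt)²/(4Dt) = (-0.22)²/(4 × 0.27 × 14) = 0.003201; exp(−0.003201) = 0.9968.
C = 0.2160 × 0.9968 = 0.215 kg/m³.

0.215 kg/m³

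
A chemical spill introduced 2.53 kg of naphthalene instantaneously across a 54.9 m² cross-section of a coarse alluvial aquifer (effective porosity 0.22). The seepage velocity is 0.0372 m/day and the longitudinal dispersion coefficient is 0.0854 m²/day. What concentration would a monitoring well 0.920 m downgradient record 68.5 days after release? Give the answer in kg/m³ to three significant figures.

0.0218 kg/m³

For an instantaneous plane source, C(x,t) = M/(n_e·A·√(4πDt)) · exp(−(x−vt)²/(4Dt)), with n_e·A the pore (flow) area.
Plume center vt = 0.0372 × 68.5 = 2.5482 m, so the well at 0.920 m is 1.6282 m upgradient of the peak.
√(4πDt) = 8.574 m, giving peak height M/(n_e·A·√(4πDt)) = 2.53/(0.22 × 54.9 × 8.574) = 0.02443 kg/m³.
(x−vt)²/(4Dt) = (-1.6282)²/(4 × 0.0854 × 68.5) = 0.1133; exp(−0.1133) = 0.8929.
C = 0.02443 × 0.8929 = 0.0218 kg/m³.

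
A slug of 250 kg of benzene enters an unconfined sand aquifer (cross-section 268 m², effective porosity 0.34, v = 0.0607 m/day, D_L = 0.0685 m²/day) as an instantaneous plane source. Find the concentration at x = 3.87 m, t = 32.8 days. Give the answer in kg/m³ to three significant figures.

For an instantaneous plane source, C(x,t) = M/(n_e·A·√(4πDt)) · exp(−(x−vt)²/(4Dt)), with n_e·A the pore (flow) area.
Plume center vt = 0.0607 × 32.8 = 1.99096 m, so the well at 3.87 m is 1.87904 m downgradient of the peak.
√(4πDt) = 5.314 m, giving peak height M/(n_e·A·√(4πDt)) = 250/(0.34 × 268 × 5.314) = 0.5163 kg/m³.
(x−vt)²/(4Dt) = (1.87904)²/(4 × 0.0685 × 32.8) = 0.3929; exp(−0.3929) = 0.6751.
C = 0.5163 × 0.6751 = 0.349 kg/m³.

0.349 kg/m³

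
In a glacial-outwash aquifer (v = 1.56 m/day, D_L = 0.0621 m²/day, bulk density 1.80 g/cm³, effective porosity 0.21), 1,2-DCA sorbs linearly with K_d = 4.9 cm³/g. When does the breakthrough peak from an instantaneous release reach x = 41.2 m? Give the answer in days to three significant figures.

1130 days

Retardation factor R = 1 + ρ_b·K_d/n = 1 + 1.80 × 4.9/0.21 = 43.00.
Sorption retards both mechanisms: v_R = v/R = 0.03628 m/day, D_R = D/R = 0.001444 m²/day.
Peak time from v_R²t² + 2D_R t − x² = 0: t = (√(D_R² + v_R²x²) − D_R)/v_R².
√(D_R² + v_R²x²) = √(0.001444² + 0.03628² × 41.2²) = 1.495; v_R² = 0.001316.
t = (1.495 − 0.001444)/0.001316 = 1130 days.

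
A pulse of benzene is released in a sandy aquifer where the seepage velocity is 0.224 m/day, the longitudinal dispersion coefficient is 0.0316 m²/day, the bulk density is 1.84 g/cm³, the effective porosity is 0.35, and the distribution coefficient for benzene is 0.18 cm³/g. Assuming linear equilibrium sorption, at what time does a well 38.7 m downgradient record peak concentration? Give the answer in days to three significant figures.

335 days

Retardation factor R = 1 + ρ_b·K_d/n = 1 + 1.84 × 0.18/0.35 = 1.946.
Sorption retards both mechanisms: v_R = v/R = 0.1151 m/day, D_R = D/R = 0.01624 m²/day.
Peak time from v_R²t² + 2D_R t − x² = 0: t = (√(D_R² + v_R²x²) − D_R)/v_R².
√(D_R² + v_R²x²) = √(0.01624² + 0.1151² × 38.7²) = 4.454; v_R² = 0.01325.
t = (4.454 − 0.01624)/0.01325 = 335 days.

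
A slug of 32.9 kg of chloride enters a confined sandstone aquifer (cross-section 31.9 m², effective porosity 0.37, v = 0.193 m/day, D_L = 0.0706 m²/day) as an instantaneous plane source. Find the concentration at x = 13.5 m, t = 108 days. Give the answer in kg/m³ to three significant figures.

0.0486 kg/m³

For an instantaneous plane source, C(x,t) = M/(n_e·A·√(4πDt)) · exp(−(x−vt)²/(4Dt)), with n_e·A the pore (flow) area.
Plume center vt = 0.193 × 108 = 20.844 m, so the well at 13.5 m is 7.344 m upgradient of the peak.
√(4πDt) = 9.789 m, giving peak height M/(n_e·A·√(4πDt)) = 32.9/(0.37 × 31.9 × 9.789) = 0.2848 kg/m³.
(x−vt)²/(4Dt) = (-7.344)²/(4 × 0.0706 × 108) = 1.768; exp(−1.768) = 0.1707.
C = 0.2848 × 0.1707 = 0.0486 kg/m³.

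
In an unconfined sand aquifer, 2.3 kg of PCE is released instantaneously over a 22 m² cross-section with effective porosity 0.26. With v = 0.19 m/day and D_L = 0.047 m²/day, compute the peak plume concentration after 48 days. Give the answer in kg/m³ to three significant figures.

0.0755 kg/m³

The peak of an instantaneous 1D plume sits at x = vt; there the Gaussian factor is 1 and C_max = M/(n_e·A·√(4πDt)), where n_e·A is the pore area the mass is dissolved in.
√(4πDt) = √(4π × 0.047 × 48) = 5.324 m, so C_max = 2.3/(0.26 × 22 × 5.324) = 0.0755 kg/m³.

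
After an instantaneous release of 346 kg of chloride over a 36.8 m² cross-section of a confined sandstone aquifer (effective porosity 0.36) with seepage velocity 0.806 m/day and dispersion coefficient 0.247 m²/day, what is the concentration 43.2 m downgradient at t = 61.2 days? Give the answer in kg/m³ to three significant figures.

For an instantaneous plane source, C(x,t) = M/(n_e·A·√(4πDt)) · exp(−(x−vt)²/(4Dt)), with n_e·A the pore (flow) area.
Plume center vt = 0.806 × 61.2 = 49.3272 m, so the well at 43.2 m is 6.1272 m upgradient of the peak.
√(4πDt) = 13.78 m, giving peak height M/(n_e·A·√(4πDt)) = 346/(0.36 × 36.8 × 13.78) = 1.895 kg/m³.
(x−vt)²/(4Dt) = (-6.1272)²/(4 × 0.247 × 61.2) = 0.6209; exp(−0.6209) = 0.5375.
C = 1.895 × 0.5375 = 1.02 kg/m³.

1.02 kg/m³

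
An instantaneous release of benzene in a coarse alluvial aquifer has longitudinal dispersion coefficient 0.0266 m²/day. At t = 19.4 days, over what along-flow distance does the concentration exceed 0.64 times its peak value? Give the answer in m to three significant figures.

The plume is Gaussian with σ = √(2Dt) = √(2 × 0.0266 × 19.4) = 1.016 m.
C/C_peak = exp(−Δx²/(2σ²)) = 0.64 ⇒ Δx = σ·√(−2 ln 0.64) = 1.016 × 0.9448 = 0.9599 m.
Width = 2Δx = 1.92 m.

1.92 m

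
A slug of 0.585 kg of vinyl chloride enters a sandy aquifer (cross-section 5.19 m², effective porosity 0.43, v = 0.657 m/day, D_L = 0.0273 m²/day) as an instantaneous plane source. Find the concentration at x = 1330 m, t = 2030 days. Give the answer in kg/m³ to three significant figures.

For an instantaneous plane source, C(x,t) = M/(n_e·A·√(4πDt)) · exp(−(x−vt)²/(4Dt)), with n_e·A the pore (flow) area.
Plume center vt = 0.657 × 2030 = 1333.71 m, so the well at 1330 m is 3.71 m upgradient of the peak.
√(4πDt) = 26.39 m, giving peak height M/(n_e·A·√(4πDt)) = 0.585/(0.43 × 5.19 × 26.39) = 0.009933 kg/m³.
(x−vt)²/(4Dt) = (-3.71)²/(4 × 0.0273 × 2030) = 0.06209; exp(−0.06209) = 0.9398.
C = 0.009933 × 0.9398 = 0.00934 kg/m³.

0.00934 kg/m³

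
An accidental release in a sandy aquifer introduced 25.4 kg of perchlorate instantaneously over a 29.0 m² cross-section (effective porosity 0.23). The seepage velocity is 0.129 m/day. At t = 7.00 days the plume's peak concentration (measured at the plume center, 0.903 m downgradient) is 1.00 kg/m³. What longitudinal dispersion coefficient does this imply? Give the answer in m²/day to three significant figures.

0.165 m²/day

At the plume center C_max = M/(n_e·A·√(4πDt)), so D = M²/(4πt·(n_e·A·C_max)²).
n_e·A·C_max = 0.23 × 29.0 × 1.00 = 6.670 kg/m.
D = 25.4²/(4π × 7.00 × 6.670²) = 0.165 m²/day.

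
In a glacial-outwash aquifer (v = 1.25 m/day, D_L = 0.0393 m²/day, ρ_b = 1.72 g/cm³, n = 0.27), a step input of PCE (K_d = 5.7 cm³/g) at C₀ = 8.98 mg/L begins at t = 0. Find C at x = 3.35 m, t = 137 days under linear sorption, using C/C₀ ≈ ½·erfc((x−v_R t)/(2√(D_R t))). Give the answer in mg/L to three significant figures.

8.89 mg/L

Retardation factor R = 1 + ρ_b·K_d/n = 1 + 1.72 × 5.7/0.27 = 37.31.
Sorption retards both mechanisms: v_R = v/R = 0.03350 m/day, D_R = D/R = 0.001053 m²/day.
v_R·t = 0.03350 × 137 = 4.5895 m; 2√(D_R t) = 0.7596 m; argument = (3.35 − 4.5895)/0.7596 = -1.632.
C = C₀ × ½·erfc(-1.632) = 8.98 × 0.9895 = 8.89 mg/L.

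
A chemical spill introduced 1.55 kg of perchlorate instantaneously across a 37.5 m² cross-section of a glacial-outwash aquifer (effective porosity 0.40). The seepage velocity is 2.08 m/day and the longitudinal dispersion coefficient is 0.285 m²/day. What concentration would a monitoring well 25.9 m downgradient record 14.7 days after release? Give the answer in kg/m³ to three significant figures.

For an instantaneous plane source, C(x,t) = M/(n_e·A·√(4πDt)) · exp(−(x−vt)²/(4Dt)), with n_e·A the pore (flow) area.
Plume center vt = 2.08 × 14.7 = 30.576 m, so the well at 25.9 m is 4.676 m upgradient of the peak.
√(4πDt) = 7.256 m, giving peak height M/(n_e·A·√(4πDt)) = 1.55/(0.40 × 37.5 × 7.256) = 0.01424 kg/m³.
(x−vt)²/(4Dt) = (-4.676)²/(4 × 0.285 × 14.7) = 1.305; exp(−1.305) = 0.2712.
C = 0.01424 × 0.2712 = 0.00386 kg/m³.

0.00386 kg/m³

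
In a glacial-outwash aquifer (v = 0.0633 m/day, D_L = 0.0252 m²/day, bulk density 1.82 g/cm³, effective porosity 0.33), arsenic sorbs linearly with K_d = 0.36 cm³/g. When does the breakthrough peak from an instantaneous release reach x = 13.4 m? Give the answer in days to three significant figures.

613 days

Retardation factor R = 1 + ρ_b·K_d/n = 1 + 1.82 × 0.36/0.33 = 2.985.
Sorption retards both mechanisms: v_R = v/R = 0.02121 m/day, D_R = D/R = 0.008442 m²/day.
Peak time from v_R²t² + 2D_R t − x² = 0: t = (√(D_R² + v_R²x²) − D_R)/v_R².
√(D_R² + v_R²x²) = √(0.008442² + 0.02121² × 13.4²) = 0.2843; v_R² = 0.0004499.
t = (0.2843 − 0.008442)/0.0004499 = 613 days.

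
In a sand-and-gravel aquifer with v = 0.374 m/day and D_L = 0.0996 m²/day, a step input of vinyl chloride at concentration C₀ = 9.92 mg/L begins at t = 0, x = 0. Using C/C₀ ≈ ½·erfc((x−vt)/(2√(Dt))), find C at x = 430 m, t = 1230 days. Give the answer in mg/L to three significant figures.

For a continuous step input, C/C₀ ≈ ½·erfc((x−vt)/(2√(Dt))).
vt = 0.374 × 1230 = 460.02 m and 2√(Dt) = 2√(0.0996 × 1230) = 22.14 m.
Argument (x−vt)/(2√(Dt)) = (430 − 460.02)/22.14 = -1.356; ½·erfc(-1.356) = 0.9724.
C = 9.92 × 0.9724 = 9.65 mg/L.

9.65 mg/L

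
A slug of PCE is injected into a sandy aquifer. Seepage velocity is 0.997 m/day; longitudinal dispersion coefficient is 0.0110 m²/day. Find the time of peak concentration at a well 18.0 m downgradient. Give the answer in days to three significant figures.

For the 1D instantaneous-source solution, setting ∂C/∂t = 0 at fixed x gives v²t² + 2Dt − x² = 0, so t = (√(D² + v²x²) − D)/v².
√(D² + v²x²) = √(0.0110² + 0.997² × 18.0²) = 17.95; v² = 0.994009.
t = (17.95 − 0.0110)/0.994009 = 18.0 days (vs. the pure-advection estimate x/v = 18.1 d).

18.0 days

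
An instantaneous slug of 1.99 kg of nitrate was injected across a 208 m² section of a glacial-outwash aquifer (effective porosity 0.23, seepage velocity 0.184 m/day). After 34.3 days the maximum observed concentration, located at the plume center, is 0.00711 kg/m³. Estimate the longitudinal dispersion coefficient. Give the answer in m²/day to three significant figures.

0.0794 m²/day

At the plume center C_max = M/(n_e·A·√(4πDt)), so D = M²/(4πt·(n_e·A·C_max)²).
n_e·A·C_max = 0.23 × 208 × 0.00711 = 0.3401 kg/m.
D = 1.99²/(4π × 34.3 × 0.3401²) = 0.0794 m²/day.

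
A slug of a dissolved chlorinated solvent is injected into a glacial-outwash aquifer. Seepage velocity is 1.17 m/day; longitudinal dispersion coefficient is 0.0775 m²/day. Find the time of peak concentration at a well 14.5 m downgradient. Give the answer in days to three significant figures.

For the 1D instantaneous-source solution, setting ∂C/∂t = 0 at fixed x gives v²t² + 2Dt − x² = 0, so t = (√(D² + v²x²) − D)/v².
√(D² + v²x²) = √(0.0775² + 1.17² × 14.5²) = 16.97; v² = 1.3689.
t = (16.97 − 0.0775)/1.3689 = 12.3 days (vs. the pure-advection estimate x/v = 12.4 d).

12.3 days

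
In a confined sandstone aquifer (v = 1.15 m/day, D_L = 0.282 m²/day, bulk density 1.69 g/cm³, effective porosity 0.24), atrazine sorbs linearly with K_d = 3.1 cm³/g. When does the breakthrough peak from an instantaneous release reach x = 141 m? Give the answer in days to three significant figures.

2790 days

Retardation factor R = 1 + ρ_b·K_d/n = 1 + 1.69 × 3.1/0.24 = 22.83.
Sorption retards both mechanisms: v_R = v/R = 0.05037 m/day, D_R = D/R = 0.01235 m²/day.
Peak time from v_R²t² + 2D_R t − x² = 0: t = (√(D_R² + v_R²x²) − D_R)/v_R².
√(D_R² + v_R²x²) = √(0.01235² + 0.05037² × 141²) = 7.102; v_R² = 0.002537.
t = (7.102 − 0.01235)/0.002537 = 2790 days.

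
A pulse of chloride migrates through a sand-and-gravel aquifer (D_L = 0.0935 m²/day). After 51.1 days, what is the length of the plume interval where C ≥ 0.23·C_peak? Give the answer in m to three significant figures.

The plume is Gaussian with σ = √(2Dt) = √(2 × 0.0935 × 51.1) = 3.091 m.
C/C_peak = exp(−Δx²/(2σ²)) = 0.23 ⇒ Δx = σ·√(−2 ln 0.23) = 3.091 × 1.714 = 5.298 m.
Width = 2Δx = 10.6 m.

10.6 m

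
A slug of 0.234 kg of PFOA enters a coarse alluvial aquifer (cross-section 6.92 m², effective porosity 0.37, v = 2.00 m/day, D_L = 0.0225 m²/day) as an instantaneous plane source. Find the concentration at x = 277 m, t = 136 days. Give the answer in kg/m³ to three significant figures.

0.00191 kg/m³

For an instantaneous plane source, C(x,t) = M/(n_e·A·√(4πDt)) · exp(−(x−vt)²/(4Dt)), with n_e·A the pore (flow) area.
Plume center vt = 2.00 × 136 = 272 m, so the well at 277 m is 5 m downgradient of the peak.
√(4πDt) = 6.201 m, giving peak height M/(n_e·A·√(4πDt)) = 0.234/(0.37 × 6.92 × 6.201) = 0.01474 kg/m³.
(x−vt)²/(4Dt) = (5)²/(4 × 0.0225 × 136) = 2.042; exp(−2.042) = 0.1298.
C = 0.01474 × 0.1298 = 0.00191 kg/m³.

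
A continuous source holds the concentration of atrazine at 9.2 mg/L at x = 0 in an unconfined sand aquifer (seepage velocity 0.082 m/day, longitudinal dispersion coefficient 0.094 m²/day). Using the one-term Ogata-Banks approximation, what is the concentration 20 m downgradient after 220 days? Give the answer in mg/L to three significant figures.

3.50 mg/L

For a continuous step input, C/C₀ ≈ ½·erfc((x−vt)/(2√(Dt))).
vt = 0.082 × 220 = 18.04 m and 2√(Dt) = 2√(0.094 × 220) = 9.095 m.
Argument (x−vt)/(2√(Dt)) = (20 − 18.04)/9.095 = 0.2155; ½·erfc(0.2155) = 0.3803.
C = 9.2 × 0.3803 = 3.50 mg/L.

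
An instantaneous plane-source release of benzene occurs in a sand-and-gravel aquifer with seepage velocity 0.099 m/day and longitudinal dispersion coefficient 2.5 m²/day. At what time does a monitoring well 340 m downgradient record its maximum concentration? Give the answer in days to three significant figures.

For the 1D instantaneous-source solution, setting ∂C/∂t = 0 at fixed x gives v²t² + 2Dt − x² = 0, so t = (√(D² + v²x²) − D)/v².
√(D² + v²x²) = √(2.5² + 0.099² × 340²) = 33.75; v² = 0.009801.
t = (33.75 − 2.5)/0.009801 = 3190 days (vs. the pure-advection estimate x/v = 3430 d).

3190 days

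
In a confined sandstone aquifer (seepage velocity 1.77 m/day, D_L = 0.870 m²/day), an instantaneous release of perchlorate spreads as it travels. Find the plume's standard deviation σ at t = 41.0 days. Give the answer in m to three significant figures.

8.45 m

Dispersive spreading gives a Gaussian with σ² = 2Dt; advection only shifts the center.
σ = √(2 × 0.870 × 41.0) = 8.45 m.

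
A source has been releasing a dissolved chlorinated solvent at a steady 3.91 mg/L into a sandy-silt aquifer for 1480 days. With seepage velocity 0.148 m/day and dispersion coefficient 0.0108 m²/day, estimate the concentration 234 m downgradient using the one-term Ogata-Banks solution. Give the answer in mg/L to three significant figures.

For a continuous step input, C/C₀ ≈ ½·erfc((x−vt)/(2√(Dt))).
vt = 0.148 × 1480 = 219.04 m and 2√(Dt) = 2√(0.0108 × 1480) = 7.996 m.
Argument (x−vt)/(2√(Dt)) = (234 − 219.04)/7.996 = 1.871; ½·erfc(1.871) = 0.004073.
C = 3.91 × 0.004073 = 0.0159 mg/L.

0.0159 mg/L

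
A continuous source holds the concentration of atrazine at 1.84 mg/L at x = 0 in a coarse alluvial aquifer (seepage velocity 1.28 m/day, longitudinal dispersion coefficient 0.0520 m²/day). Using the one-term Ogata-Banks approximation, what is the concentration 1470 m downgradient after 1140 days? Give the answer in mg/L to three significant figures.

0.296 mg/L

For a continuous step input, C/C₀ ≈ ½·erfc((x−vt)/(2√(Dt))).
vt = 1.28 × 1140 = 1459.2 m and 2√(Dt) = 2√(0.0520 × 1140) = 15.40 m.
Argument (x−vt)/(2√(Dt)) = (1470 − 1459.2)/15.40 = 0.7013; ½·erfc(0.7013) = 0.1607.
C = 1.84 × 0.1607 = 0.296 mg/L.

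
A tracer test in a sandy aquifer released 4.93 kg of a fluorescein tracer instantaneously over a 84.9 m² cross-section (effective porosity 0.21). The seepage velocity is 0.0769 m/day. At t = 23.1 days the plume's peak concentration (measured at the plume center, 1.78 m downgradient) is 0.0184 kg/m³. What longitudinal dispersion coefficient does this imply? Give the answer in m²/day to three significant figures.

0.778 m²/day

At the plume center C_max = M/(n_e·A·√(4πDt)), so D = M²/(4πt·(n_e·A·C_max)²).
n_e·A·C_max = 0.21 × 84.9 × 0.0184 = 0.3281 kg/m.
D = 4.93²/(4π × 23.1 × 0.3281²) = 0.778 m²/day.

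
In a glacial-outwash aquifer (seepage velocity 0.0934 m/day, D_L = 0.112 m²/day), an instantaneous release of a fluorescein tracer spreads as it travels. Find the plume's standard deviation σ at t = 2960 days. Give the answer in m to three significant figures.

25.7 m

Dispersive spreading gives a Gaussian with σ² = 2Dt; advection only shifts the center.
σ = √(2 × 0.112 × 2960) = 25.7 m.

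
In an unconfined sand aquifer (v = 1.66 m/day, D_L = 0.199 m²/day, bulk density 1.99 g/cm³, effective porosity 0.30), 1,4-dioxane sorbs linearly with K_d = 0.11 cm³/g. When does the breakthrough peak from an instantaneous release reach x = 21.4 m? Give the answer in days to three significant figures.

Retardation factor R = 1 + ρ_b·K_d/n = 1 + 1.99 × 0.11/0.30 = 1.730.
Sorption retards both mechanisms: v_R = v/R = 0.9595 m/day, D_R = D/R = 0.1150 m²/day.
Peak time from v_R²t² + 2D_R t − x² = 0: t = (√(D_R² + v_R²x²) − D_R)/v_R².
√(D_R² + v_R²x²) = √(0.1150² + 0.9595² × 21.4²) = 20.53; v_R² = 0.9206.
t = (20.53 − 0.1150)/0.9206 = 22.2 days.

22.2 days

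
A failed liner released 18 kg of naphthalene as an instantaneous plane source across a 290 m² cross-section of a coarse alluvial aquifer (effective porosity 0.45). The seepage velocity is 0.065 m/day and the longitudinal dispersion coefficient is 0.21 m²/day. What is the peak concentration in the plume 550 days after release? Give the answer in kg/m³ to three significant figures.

The peak of an instantaneous 1D plume sits at x = vt; there the Gaussian factor is 1 and C_max = M/(n_e·A·√(4πDt)), where n_e·A is the pore area the mass is dissolved in.
√(4πDt) = √(4π × 0.21 × 550) = 38.10 m, so C_max = 18/(0.45 × 290 × 38.10) = 0.00362 kg/m³.

0.00362 kg/m³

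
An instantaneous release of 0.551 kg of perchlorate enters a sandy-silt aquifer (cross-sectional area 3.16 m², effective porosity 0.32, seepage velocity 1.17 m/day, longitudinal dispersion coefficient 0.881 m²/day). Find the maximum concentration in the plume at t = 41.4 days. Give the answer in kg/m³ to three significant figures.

The peak of an instantaneous 1D plume sits at x = vt; there the Gaussian factor is 1 and C_max = M/(n_e·A·√(4πDt)), where n_e·A is the pore area the mass is dissolved in.
√(4πDt) = √(4π × 0.881 × 41.4) = 21.41 m, so C_max = 0.551/(0.32 × 3.16 × 21.41) = 0.0255 kg/m³.

0.0255 kg/m³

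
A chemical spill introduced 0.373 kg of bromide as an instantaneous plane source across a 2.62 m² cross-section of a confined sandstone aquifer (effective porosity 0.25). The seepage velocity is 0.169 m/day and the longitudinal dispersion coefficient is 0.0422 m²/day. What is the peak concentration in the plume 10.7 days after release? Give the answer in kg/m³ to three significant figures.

The peak of an instantaneous 1D plume sits at x = vt; there the Gaussian factor is 1 and C_max = M/(n_e·A·√(4πDt)), where n_e·A is the pore area the mass is dissolved in.
√(4πDt) = √(4π × 0.0422 × 10.7) = 2.382 m, so C_max = 0.373/(0.25 × 2.62 × 2.382) = 0.239 kg/m³.

0.239 kg/m³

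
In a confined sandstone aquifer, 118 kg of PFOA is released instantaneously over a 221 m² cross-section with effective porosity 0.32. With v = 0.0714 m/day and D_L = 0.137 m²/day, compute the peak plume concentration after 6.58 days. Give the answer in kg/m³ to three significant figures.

0.496 kg/m³

The peak of an instantaneous 1D plume sits at x = vt; there the Gaussian factor is 1 and C_max = M/(n_e·A·√(4πDt)), where n_e·A is the pore area the mass is dissolved in.
√(4πDt) = √(4π × 0.137 × 6.58) = 3.366 m, so C_max = 118/(0.32 × 221 × 3.366) = 0.496 kg/m³.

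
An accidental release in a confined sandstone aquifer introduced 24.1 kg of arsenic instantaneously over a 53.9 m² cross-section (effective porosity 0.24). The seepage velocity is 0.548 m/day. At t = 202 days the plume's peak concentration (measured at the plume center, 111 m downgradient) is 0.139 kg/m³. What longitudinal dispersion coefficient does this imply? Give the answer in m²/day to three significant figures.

0.0708 m²/day

At the plume center C_max = M/(n_e·A·√(4πDt)), so D = M²/(4πt·(n_e·A·C_max)²).
n_e·A·C_max = 0.24 × 53.9 × 0.139 = 1.798 kg/m.
D = 24.1²/(4π × 202 × 1.798²) = 0.0708 m²/day.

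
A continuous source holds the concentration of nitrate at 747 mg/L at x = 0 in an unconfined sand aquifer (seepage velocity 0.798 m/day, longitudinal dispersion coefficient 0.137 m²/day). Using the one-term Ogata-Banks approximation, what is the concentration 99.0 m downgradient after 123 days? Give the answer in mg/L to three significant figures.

For a continuous step input, C/C₀ ≈ ½·erfc((x−vt)/(2√(Dt))).
vt = 0.798 × 123 = 98.154 m and 2√(Dt) = 2√(0.137 × 123) = 8.210 m.
Argument (x−vt)/(2√(Dt)) = (99.0 − 98.154)/8.210 = 0.1030; ½·erfc(0.1030) = 0.4421.
C = 747 × 0.4421 = 330 mg/L.

330 mg/L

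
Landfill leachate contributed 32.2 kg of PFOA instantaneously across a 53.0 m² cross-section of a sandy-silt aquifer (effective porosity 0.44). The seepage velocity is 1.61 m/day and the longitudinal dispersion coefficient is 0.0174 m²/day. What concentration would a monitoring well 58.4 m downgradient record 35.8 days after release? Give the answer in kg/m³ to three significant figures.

0.391 kg/m³

For an instantaneous plane source, C(x,t) = M/(n_e·A·√(4πDt)) · exp(−(x−vt)²/(4Dt)), with n_e·A the pore (flow) area.
Plume center vt = 1.61 × 35.8 = 57.638 m, so the well at 58.4 m is 0.762 m downgradient of the peak.
√(4πDt) = 2.798 m, giving peak height M/(n_e·A·√(4πDt)) = 32.2/(0.44 × 53.0 × 2.798) = 0.4935 kg/m³.
(x−vt)²/(4Dt) = (0.762)²/(4 × 0.0174 × 35.8) = 0.2330; exp(−0.2330) = 0.7922.
C = 0.4935 × 0.7922 = 0.391 kg/m³.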